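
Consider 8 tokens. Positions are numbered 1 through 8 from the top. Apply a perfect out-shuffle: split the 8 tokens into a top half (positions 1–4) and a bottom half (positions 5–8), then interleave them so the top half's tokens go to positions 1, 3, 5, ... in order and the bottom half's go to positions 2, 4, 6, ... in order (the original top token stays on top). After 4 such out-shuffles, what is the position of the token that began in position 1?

Position 1 is a fixed point of every out-shuffle, so the token never moves.

1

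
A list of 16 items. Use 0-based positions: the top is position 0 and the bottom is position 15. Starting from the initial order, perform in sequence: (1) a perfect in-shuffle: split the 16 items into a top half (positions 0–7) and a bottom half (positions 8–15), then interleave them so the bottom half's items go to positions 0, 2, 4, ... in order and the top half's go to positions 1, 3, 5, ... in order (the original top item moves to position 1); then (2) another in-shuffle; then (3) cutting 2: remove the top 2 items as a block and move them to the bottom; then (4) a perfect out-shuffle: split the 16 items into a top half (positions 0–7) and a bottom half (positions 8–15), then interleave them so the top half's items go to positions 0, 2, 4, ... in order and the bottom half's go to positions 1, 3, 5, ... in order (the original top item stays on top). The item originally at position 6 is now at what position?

Track the item from position 6 forward through each operation:
  after op 1 (in-shuffle): 6 → 13
  after op 2 (in-shuffle): 13 → 10
  after op 3 (cut 2): 10 → 8
  after op 4 (out-shuffle): 8 → 1

1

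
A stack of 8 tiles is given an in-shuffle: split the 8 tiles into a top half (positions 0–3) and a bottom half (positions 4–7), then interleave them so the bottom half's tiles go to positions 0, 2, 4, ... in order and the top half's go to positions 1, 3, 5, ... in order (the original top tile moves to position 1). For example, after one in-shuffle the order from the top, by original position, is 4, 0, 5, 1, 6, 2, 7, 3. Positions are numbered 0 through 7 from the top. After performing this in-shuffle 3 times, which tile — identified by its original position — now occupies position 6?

1

Work backwards from position 6, undoing one in-shuffle at a time:
6 ← 7 ← 3 ← 1
So the tile now at position 6 started at position 1.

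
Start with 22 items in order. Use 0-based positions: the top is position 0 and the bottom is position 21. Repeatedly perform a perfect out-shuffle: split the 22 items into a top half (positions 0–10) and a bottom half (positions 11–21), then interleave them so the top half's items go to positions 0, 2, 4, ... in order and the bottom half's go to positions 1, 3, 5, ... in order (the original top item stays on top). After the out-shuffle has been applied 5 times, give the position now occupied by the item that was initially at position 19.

20

Track the item's position through each out-shuffle:
19 → 17 → 13 → 5 → 10 → 20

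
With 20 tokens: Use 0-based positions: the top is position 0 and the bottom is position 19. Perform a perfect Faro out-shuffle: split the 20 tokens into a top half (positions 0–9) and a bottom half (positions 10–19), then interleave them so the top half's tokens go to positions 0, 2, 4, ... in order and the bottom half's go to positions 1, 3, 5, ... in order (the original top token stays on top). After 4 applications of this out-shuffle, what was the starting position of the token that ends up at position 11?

9

Work backwards from position 11, undoing one out-shuffle at a time:
11 ← 15 ← 17 ← 18 ← 9
So the token now at position 11 started at position 9.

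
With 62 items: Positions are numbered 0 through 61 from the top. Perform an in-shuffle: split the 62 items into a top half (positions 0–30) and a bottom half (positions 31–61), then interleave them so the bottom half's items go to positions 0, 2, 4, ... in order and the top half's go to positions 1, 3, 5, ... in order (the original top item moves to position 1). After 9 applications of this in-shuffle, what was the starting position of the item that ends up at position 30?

58

Work backwards from position 30, undoing one in-shuffle at a time:
30 ← 46 ← 54 ← 58 ← 60 ← 61 ← 30 ← 46 ← 54 ← 58
So the item now at position 30 started at position 58.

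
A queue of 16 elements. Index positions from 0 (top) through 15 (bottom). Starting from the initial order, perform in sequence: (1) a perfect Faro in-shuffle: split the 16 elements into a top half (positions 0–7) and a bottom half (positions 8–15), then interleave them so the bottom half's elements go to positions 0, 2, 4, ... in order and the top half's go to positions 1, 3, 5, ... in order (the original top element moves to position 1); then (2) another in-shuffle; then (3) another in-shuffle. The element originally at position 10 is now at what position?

Track the element from position 10 forward through each operation:
  after op 1 (in-shuffle): 10 → 4
  after op 2 (in-shuffle): 4 → 9
  after op 3 (in-shuffle): 9 → 2

2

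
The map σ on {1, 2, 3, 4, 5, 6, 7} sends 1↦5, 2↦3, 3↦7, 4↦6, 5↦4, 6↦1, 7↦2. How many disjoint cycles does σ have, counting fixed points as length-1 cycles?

Cycle decomposition: (1 5 4 6) (2 3 7).
2 cycles.

2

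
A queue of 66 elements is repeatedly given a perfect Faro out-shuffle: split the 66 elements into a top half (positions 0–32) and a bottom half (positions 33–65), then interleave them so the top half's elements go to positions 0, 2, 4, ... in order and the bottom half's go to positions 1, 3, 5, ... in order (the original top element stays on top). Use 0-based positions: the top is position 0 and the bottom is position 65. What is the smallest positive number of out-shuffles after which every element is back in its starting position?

12

The out-shuffle permutes the 66 positions with cycle lengths [1, 1, 4, 12, 12, 12, 12, 12].
Every element is home exactly when every cycle has completed a whole number of laps, i.e. after lcm(1, 4, 12) = 12 out-shuffles.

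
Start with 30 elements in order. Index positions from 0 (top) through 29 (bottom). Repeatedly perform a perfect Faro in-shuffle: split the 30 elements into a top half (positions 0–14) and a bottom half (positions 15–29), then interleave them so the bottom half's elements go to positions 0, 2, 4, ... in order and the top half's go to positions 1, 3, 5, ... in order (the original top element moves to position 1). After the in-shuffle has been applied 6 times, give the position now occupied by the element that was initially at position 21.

12

Track the element's position through each in-shuffle:
21 → 12 → 25 → 20 → 10 → 21 → 12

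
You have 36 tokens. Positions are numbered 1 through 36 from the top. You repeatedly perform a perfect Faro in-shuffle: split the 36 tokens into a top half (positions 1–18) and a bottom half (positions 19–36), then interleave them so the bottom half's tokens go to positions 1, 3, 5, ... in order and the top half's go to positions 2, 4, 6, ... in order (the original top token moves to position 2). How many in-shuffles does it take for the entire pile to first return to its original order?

36

The in-shuffle permutes the 36 positions with cycle lengths [36].
Every token is home exactly when every cycle has completed a whole number of laps, i.e. after lcm(36) = 36 in-shuffles.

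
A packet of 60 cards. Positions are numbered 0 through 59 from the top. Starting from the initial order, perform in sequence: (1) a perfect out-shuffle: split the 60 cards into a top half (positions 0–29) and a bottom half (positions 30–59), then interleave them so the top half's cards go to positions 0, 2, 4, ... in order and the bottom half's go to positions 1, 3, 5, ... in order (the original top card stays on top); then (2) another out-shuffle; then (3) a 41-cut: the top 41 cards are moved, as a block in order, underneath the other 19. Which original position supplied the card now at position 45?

Undo the operations in reverse order, starting from position 45:
  undo op 3 (cut 41): 45 ← 26
  undo op 2 (out-shuffle, from top half): 26 ← 13
  undo op 1 (out-shuffle, from bottom half): 13 ← 36
So the card at position 45 came from original position 36.

36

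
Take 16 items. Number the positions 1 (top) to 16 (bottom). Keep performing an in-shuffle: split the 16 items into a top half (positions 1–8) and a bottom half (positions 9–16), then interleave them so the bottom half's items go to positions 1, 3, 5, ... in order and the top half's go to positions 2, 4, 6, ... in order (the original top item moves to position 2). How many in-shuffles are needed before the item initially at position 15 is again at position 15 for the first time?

8

Follow position 15 under repeated in-shuffles:
15 → 13 → 9 → 1 → 2 → 4 → 8 → 16 → 15
It first returns after 8 in-shuffles.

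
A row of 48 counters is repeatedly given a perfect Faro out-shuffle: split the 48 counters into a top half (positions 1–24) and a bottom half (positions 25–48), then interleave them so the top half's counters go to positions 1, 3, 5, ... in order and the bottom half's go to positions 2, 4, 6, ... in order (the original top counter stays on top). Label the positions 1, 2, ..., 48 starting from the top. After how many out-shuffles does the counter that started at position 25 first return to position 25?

Follow position 25 under repeated out-shuffles:
25 → 2 → 3 → 5 → 9 → 17 → 33 → 18 → ... → 25 (length 23)
It first returns after 23 out-shuffles.

23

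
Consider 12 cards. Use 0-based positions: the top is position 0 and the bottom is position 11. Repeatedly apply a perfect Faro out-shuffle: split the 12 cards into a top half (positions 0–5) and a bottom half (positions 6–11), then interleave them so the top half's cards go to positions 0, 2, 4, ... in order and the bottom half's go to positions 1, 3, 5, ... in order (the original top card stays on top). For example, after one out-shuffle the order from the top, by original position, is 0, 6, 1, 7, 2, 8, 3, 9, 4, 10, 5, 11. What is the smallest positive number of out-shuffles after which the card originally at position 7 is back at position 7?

Follow position 7 under repeated out-shuffles:
7 → 3 → 6 → 1 → 2 → 4 → 8 → 5 → 10 → 9 → 7
It first returns after 10 out-shuffles.

10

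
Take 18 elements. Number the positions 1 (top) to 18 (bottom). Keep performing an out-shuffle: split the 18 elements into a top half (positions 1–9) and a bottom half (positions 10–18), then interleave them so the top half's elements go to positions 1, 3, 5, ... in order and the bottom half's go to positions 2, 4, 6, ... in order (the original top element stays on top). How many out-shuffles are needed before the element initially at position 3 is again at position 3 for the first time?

Follow position 3 under repeated out-shuffles:
3 → 5 → 9 → 17 → 16 → 14 → 10 → 2 → 3
It first returns after 8 out-shuffles.

8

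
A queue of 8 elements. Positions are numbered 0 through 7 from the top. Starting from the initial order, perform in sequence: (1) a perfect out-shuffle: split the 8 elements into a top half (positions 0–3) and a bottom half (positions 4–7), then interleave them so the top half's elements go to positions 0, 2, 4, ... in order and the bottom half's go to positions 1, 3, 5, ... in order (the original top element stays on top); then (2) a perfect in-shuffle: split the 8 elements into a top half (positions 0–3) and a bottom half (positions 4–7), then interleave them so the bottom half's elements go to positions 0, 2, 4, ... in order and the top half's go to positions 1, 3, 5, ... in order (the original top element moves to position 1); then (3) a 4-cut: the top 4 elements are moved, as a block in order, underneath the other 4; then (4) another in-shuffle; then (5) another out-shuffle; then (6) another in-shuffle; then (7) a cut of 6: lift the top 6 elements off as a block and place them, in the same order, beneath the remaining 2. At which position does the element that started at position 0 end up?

Track the element from position 0 forward through each operation:
  after op 1 (out-shuffle): 0 → 0
  after op 2 (in-shuffle): 0 → 1
  after op 3 (cut 4): 1 → 5
  after op 4 (in-shuffle): 5 → 2
  after op 5 (out-shuffle): 2 → 4
  after op 6 (in-shuffle): 4 → 0
  after op 7 (cut 6): 0 → 2

2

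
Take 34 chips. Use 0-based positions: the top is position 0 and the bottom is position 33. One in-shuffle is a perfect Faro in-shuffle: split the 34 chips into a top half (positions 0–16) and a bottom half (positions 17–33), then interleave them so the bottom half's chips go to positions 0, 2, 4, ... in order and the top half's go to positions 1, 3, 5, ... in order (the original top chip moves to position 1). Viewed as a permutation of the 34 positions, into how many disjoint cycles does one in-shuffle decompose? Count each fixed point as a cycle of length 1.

5

Trace each unvisited position around until it returns:
(0 1 3 7 15 31 ... len 12) (2 5 11 23 12 25 ... len 12) (4 9 19) (6 13 27 20) (14 29 24)
5 cycles in total.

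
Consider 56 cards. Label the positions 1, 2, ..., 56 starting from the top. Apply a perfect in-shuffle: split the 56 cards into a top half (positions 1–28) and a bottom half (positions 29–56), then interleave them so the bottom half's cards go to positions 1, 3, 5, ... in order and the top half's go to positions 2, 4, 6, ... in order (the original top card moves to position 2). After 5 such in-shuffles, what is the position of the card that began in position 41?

Track the card's position through each in-shuffle:
41 → 25 → 50 → 43 → 29 → 1

1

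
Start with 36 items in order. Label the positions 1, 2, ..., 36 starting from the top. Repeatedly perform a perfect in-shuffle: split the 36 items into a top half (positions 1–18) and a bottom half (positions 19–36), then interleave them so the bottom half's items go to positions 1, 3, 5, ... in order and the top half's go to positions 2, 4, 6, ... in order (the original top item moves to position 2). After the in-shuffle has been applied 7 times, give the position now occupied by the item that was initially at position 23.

21

Track the item's position through each in-shuffle:
23 → 9 → 18 → 36 → 35 → 33 → 29 → 21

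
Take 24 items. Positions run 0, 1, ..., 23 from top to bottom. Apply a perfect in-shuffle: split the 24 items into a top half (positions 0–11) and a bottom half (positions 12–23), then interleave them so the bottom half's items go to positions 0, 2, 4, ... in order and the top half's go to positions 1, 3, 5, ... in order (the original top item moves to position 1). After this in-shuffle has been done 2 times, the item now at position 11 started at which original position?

2

Work backwards from position 11, undoing one in-shuffle at a time:
11 ← 5 ← 2
So the item now at position 11 started at position 2.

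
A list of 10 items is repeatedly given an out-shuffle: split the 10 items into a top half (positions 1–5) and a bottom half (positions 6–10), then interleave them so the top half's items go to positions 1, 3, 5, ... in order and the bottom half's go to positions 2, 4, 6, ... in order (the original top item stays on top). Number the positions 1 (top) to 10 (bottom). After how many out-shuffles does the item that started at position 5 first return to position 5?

Follow position 5 under repeated out-shuffles:
5 → 9 → 8 → 6 → 2 → 3 → 5
It first returns after 6 out-shuffles.

6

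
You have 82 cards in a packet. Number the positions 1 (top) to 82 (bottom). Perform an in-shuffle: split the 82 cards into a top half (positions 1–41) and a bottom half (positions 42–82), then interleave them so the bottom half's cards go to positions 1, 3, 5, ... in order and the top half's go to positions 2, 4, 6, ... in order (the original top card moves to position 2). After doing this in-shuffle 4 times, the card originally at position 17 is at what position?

Track the card's position through each in-shuffle:
17 → 34 → 68 → 53 → 23

23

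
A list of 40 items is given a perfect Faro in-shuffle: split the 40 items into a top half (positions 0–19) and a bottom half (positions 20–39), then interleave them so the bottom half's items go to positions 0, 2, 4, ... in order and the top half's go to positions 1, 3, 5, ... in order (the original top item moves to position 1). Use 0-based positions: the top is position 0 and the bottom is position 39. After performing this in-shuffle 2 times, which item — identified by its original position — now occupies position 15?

Work backwards from position 15, undoing one in-shuffle at a time:
15 ← 7 ← 3
So the item now at position 15 started at position 3.

3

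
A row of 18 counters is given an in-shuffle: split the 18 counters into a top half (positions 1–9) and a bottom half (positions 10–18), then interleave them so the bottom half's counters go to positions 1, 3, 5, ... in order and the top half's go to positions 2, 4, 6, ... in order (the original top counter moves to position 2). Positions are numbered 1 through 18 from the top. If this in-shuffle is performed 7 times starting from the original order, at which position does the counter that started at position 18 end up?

5

Track the counter's position through each in-shuffle:
18 → 17 → 15 → 11 → 3 → 6 → 12 → 5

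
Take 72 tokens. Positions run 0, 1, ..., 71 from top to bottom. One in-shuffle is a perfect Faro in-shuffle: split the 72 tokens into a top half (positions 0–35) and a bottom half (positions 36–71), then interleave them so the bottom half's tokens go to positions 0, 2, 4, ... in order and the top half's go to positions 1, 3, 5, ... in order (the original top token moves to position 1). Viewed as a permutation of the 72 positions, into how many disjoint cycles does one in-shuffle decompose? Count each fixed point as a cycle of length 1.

Trace each unvisited position around until it returns:
(0 1 3 7 15 31 63 54 36) (2 5 11 23 47 22 45 18 37) (4 9 19 39 6 13 27 55 38) (8 17 35 71 70 68 64 56 40) (10 21 43 14 29 59 46 20 41) (12 25 51 30 61 50 28 57 42) (16 33 67 62 52 32 65 58 44) (24 49 26 53 34 69 66 60 48)
8 cycles in total.

8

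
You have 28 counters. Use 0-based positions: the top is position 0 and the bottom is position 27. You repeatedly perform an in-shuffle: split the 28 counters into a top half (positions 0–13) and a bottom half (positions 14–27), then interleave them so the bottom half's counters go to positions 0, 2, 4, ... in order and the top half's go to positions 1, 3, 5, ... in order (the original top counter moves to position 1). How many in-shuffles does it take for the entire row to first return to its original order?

The in-shuffle permutes the 28 positions with cycle lengths [28].
Every counter is home exactly when every cycle has completed a whole number of laps, i.e. after lcm(28) = 28 in-shuffles.

28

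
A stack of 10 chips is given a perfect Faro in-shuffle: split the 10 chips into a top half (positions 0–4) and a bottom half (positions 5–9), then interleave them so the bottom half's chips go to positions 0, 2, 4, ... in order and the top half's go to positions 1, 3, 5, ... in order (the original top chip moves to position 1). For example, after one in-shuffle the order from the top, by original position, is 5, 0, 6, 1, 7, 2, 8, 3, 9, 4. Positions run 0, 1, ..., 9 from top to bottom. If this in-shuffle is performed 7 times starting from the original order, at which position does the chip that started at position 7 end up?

Track the chip's position through each in-shuffle:
7 → 4 → 9 → 8 → 6 → 2 → 5 → 0

0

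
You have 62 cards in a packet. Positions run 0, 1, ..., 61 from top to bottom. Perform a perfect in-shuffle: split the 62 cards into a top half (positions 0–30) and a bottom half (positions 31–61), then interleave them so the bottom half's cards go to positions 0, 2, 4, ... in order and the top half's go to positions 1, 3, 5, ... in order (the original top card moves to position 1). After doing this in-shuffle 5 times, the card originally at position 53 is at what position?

26

Track the card's position through each in-shuffle:
53 → 44 → 26 → 53 → 44 → 26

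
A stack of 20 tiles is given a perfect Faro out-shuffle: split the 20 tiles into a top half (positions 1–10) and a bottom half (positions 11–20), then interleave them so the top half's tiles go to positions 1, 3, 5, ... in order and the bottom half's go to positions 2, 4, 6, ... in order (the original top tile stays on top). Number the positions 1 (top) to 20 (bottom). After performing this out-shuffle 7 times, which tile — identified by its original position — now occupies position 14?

6

Work backwards from position 14, undoing one out-shuffle at a time:
14 ← 17 ← 9 ← 5 ← 3 ← 2 ← 11 ← 6
So the tile now at position 14 started at position 6.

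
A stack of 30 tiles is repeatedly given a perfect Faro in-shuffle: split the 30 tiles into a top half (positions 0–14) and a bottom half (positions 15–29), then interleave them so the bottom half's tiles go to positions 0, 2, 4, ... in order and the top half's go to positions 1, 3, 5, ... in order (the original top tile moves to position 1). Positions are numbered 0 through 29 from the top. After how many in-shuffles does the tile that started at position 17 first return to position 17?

5

Follow position 17 under repeated in-shuffles:
17 → 4 → 9 → 19 → 8 → 17
It first returns after 5 in-shuffles.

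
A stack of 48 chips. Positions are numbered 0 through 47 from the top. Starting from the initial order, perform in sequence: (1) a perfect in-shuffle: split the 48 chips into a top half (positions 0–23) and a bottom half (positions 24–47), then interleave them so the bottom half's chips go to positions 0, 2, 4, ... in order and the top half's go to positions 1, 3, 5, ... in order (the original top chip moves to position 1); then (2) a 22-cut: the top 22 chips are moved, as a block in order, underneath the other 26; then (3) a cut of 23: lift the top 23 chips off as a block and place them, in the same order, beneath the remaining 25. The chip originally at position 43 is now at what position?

Track the chip from position 43 forward through each operation:
  after op 1 (in-shuffle): 43 → 38
  after op 2 (cut 22): 38 → 16
  after op 3 (cut 23): 16 → 41

41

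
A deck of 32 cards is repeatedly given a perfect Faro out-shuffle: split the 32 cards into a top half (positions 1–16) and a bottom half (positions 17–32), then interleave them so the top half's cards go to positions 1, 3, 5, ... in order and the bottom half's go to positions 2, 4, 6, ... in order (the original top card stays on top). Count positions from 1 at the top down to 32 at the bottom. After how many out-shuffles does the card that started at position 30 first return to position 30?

Follow position 30 under repeated out-shuffles:
30 → 28 → 24 → 16 → 31 → 30
It first returns after 5 out-shuffles.

5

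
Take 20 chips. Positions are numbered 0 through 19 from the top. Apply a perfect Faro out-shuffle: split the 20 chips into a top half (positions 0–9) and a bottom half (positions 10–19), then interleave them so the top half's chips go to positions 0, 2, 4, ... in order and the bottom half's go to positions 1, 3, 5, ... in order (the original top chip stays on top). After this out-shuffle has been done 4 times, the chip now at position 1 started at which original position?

6

Work backwards from position 1, undoing one out-shuffle at a time:
1 ← 10 ← 5 ← 12 ← 6
So the chip now at position 1 started at position 6.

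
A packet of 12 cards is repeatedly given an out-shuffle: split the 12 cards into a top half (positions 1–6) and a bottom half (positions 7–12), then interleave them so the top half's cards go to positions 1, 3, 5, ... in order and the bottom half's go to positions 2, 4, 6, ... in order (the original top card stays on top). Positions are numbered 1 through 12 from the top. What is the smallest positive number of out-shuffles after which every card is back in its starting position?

The out-shuffle permutes the 12 positions with cycle lengths [1, 1, 10].
Every card is home exactly when every cycle has completed a whole number of laps, i.e. after lcm(1, 10) = 10 out-shuffles.

10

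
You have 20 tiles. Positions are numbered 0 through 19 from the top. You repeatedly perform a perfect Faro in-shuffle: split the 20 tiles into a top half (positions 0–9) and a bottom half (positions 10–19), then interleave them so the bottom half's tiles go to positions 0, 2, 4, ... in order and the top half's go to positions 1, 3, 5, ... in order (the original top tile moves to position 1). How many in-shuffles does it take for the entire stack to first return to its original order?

The in-shuffle permutes the 20 positions with cycle lengths [2, 3, 3, 6, 6].
Every tile is home exactly when every cycle has completed a whole number of laps, i.e. after lcm(2, 3, 6) = 6 in-shuffles.

6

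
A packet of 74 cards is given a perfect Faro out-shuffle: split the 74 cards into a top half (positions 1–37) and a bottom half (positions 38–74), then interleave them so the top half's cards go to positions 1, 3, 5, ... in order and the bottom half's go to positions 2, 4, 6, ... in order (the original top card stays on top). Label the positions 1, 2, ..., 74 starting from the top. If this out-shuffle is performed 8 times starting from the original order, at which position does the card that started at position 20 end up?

47

Track the card's position through each out-shuffle:
20 → 39 → 4 → 7 → 13 → 25 → 49 → 24 → 47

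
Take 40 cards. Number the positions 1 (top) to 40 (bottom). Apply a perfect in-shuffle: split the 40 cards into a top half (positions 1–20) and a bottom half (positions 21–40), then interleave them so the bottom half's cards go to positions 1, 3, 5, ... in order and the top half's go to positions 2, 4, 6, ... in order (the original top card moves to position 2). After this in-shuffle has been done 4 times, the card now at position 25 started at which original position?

Work backwards from position 25, undoing one in-shuffle at a time:
25 ← 33 ← 37 ← 39 ← 40
So the card now at position 25 started at position 40.

40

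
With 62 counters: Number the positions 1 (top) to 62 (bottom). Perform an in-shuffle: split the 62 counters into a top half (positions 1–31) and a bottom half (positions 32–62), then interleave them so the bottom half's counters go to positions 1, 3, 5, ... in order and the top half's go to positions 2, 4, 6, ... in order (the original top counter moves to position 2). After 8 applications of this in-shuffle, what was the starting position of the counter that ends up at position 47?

59

Work backwards from position 47, undoing one in-shuffle at a time:
47 ← 55 ← 59 ← 61 ← 62 ← 31 ← 47 ← 55 ← 59
So the counter now at position 47 started at position 59.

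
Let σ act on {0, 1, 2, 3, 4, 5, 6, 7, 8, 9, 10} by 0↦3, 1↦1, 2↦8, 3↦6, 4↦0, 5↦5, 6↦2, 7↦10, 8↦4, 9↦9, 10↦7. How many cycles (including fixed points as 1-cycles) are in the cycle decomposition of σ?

5

Cycle decomposition: (0 3 6 2 8 4) (1) (5) (7 10) (9).
5 cycles.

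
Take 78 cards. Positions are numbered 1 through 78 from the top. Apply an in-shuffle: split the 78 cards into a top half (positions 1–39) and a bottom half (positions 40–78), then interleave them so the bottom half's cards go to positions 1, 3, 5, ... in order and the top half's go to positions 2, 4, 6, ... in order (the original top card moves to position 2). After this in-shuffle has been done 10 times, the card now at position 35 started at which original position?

Work backwards from position 35, undoing one in-shuffle at a time:
35 ← 57 ← 68 ← 34 ← 17 ← 48 ← 24 ← 12 ← 6 ← 3 ← 41
So the card now at position 35 started at position 41.

41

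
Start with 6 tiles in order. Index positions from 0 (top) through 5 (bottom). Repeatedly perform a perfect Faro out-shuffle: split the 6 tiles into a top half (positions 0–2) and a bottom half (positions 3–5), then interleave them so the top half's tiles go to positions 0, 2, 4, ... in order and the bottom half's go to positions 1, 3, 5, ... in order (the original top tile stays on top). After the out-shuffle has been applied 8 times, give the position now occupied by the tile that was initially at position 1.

Track the tile's position through each out-shuffle:
1 → 2 → 4 → 3 → 1 → 2 → 4 → 3 → 1

1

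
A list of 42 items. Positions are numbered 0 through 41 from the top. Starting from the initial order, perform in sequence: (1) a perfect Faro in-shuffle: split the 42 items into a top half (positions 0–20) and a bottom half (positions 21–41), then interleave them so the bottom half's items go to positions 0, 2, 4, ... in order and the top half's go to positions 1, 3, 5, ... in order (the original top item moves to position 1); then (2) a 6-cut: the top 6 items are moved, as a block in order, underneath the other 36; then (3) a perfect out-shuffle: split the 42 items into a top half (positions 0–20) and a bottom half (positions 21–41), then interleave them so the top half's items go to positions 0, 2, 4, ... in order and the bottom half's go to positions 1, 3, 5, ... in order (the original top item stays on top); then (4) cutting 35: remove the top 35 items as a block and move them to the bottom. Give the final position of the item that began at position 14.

Track the item from position 14 forward through each operation:
  after op 1 (in-shuffle): 14 → 29
  after op 2 (cut 6): 29 → 23
  after op 3 (out-shuffle): 23 → 5
  after op 4 (cut 35): 5 → 12

12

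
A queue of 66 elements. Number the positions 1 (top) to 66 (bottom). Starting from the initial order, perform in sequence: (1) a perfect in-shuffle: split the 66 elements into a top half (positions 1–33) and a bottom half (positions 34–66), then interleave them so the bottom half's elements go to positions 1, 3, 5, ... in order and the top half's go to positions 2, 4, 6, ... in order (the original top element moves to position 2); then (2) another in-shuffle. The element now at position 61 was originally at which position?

Undo the operations in reverse order, starting from position 61:
  undo op 2 (in-shuffle, from bottom half): 61 ← 64
  undo op 1 (in-shuffle, from top half): 64 ← 32
So the element at position 61 came from original position 32.

32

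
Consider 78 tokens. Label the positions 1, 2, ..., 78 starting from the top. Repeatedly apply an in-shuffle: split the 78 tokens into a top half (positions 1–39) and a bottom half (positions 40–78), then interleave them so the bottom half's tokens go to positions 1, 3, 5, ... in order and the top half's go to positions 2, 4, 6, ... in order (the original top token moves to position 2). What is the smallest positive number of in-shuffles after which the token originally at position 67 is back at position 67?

Follow position 67 under repeated in-shuffles:
67 → 55 → 31 → 62 → 45 → 11 → 22 → 44 → ... → 67 (length 39)
It first returns after 39 in-shuffles.

39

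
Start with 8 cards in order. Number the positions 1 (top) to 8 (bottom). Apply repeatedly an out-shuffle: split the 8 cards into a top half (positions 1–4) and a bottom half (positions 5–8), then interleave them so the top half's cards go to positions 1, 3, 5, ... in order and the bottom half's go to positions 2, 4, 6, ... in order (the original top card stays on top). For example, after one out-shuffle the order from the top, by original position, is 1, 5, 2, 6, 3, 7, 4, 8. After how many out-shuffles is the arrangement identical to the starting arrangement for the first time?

3

The out-shuffle permutes the 8 positions with cycle lengths [1, 1, 3, 3].
Every card is home exactly when every cycle has completed a whole number of laps, i.e. after lcm(1, 3) = 3 out-shuffles.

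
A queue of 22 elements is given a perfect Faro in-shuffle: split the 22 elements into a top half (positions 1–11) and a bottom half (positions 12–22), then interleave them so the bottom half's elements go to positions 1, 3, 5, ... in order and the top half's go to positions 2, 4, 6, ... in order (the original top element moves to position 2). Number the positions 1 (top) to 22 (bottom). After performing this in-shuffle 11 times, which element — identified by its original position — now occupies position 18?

18

Work backwards from position 18, undoing one in-shuffle at a time:
18 ← 9 ← 16 ← 8 ← 4 ← 2 ← 1 ← 12 ← 6 ← 3 ← 13 ← 18
So the element now at position 18 started at position 18.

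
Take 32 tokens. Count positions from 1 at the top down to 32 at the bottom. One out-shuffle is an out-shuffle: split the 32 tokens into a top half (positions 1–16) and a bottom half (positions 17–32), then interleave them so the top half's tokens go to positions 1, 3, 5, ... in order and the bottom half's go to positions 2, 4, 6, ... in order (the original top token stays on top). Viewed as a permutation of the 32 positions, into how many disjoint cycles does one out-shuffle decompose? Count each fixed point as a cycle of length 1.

8

Trace each unvisited position around until it returns:
(1) (2 3 5 9 17) (4 7 13 25 18) (6 11 21 10 19) (8 15 29 26 20) (12 23 14 27 22) (16 31 30 28 24) (32)
8 cycles in total.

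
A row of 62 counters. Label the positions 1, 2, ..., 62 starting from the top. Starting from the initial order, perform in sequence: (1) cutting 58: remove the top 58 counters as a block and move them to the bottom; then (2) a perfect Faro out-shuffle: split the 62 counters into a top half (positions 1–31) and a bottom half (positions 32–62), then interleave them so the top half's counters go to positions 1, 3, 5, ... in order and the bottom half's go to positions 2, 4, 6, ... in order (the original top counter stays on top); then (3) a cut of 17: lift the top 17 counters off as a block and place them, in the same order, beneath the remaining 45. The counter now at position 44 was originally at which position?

27

Undo the operations in reverse order, starting from position 44:
  undo op 3 (cut 17): 44 ← 61
  undo op 2 (out-shuffle, from top half): 61 ← 31
  undo op 1 (cut 58): 31 ← 27
So the counter at position 44 came from original position 27.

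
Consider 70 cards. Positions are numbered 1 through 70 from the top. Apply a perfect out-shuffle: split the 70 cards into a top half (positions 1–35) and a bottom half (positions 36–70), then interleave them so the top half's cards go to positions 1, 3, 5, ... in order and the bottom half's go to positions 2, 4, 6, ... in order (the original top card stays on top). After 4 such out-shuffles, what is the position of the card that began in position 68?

38

Track the card's position through each out-shuffle:
68 → 66 → 62 → 54 → 38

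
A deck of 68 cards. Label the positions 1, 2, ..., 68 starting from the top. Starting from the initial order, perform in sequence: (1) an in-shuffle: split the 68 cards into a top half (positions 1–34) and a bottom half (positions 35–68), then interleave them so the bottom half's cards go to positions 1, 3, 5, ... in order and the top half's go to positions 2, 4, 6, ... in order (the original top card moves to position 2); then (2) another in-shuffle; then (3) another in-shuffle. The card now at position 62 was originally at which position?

25

Undo the operations in reverse order, starting from position 62:
  undo op 3 (in-shuffle, from top half): 62 ← 31
  undo op 2 (in-shuffle, from bottom half): 31 ← 50
  undo op 1 (in-shuffle, from top half): 50 ← 25
So the card at position 62 came from original position 25.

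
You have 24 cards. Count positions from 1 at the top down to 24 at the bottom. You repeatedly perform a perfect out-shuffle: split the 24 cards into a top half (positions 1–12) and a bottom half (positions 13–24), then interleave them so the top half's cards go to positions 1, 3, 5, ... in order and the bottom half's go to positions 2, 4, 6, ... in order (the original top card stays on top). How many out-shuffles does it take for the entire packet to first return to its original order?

The out-shuffle permutes the 24 positions with cycle lengths [1, 1, 11, 11].
Every card is home exactly when every cycle has completed a whole number of laps, i.e. after lcm(1, 11) = 11 out-shuffles.

11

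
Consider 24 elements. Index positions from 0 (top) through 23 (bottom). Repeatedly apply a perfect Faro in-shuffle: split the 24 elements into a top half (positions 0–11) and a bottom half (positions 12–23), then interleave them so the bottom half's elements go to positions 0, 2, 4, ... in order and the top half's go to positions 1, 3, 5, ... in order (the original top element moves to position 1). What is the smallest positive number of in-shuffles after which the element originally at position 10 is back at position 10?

Follow position 10 under repeated in-shuffles:
10 → 21 → 18 → 12 → 0 → 1 → 3 → 7 → 15 → 6 → 13 → 2 → 5 → 11 → 23 → 22 → 20 → 16 → 8 → 17 → 10
It first returns after 20 in-shuffles.

20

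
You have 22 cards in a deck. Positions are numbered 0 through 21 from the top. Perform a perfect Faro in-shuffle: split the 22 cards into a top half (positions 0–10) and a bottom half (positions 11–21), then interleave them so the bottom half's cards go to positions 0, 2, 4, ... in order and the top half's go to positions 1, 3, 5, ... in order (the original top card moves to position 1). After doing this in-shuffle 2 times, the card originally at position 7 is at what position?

Track the card's position through each in-shuffle:
7 → 15 → 8

8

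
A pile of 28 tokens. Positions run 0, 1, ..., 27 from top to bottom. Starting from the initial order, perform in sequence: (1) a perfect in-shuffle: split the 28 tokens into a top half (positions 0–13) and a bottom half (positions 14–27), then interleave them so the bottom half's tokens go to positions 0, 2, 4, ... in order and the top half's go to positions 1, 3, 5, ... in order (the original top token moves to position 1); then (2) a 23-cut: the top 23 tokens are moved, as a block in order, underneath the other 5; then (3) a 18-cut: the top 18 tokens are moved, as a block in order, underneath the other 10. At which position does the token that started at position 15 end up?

Track the token from position 15 forward through each operation:
  after op 1 (in-shuffle): 15 → 2
  after op 2 (cut 23): 2 → 7
  after op 3 (cut 18): 7 → 17

17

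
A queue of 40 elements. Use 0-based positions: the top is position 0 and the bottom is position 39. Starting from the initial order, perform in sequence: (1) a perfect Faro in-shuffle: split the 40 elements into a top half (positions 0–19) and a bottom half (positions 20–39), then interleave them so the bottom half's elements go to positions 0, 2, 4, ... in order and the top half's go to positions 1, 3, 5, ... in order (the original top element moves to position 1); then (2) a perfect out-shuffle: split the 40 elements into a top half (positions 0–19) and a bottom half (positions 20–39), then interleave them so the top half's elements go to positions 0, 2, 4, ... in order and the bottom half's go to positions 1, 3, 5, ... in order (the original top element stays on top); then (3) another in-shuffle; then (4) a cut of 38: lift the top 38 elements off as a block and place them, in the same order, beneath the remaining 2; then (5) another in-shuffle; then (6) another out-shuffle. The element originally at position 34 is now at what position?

29

Track the element from position 34 forward through each operation:
  after op 1 (in-shuffle): 34 → 28
  after op 2 (out-shuffle): 28 → 17
  after op 3 (in-shuffle): 17 → 35
  after op 4 (cut 38): 35 → 37
  after op 5 (in-shuffle): 37 → 34
  after op 6 (out-shuffle): 34 → 29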